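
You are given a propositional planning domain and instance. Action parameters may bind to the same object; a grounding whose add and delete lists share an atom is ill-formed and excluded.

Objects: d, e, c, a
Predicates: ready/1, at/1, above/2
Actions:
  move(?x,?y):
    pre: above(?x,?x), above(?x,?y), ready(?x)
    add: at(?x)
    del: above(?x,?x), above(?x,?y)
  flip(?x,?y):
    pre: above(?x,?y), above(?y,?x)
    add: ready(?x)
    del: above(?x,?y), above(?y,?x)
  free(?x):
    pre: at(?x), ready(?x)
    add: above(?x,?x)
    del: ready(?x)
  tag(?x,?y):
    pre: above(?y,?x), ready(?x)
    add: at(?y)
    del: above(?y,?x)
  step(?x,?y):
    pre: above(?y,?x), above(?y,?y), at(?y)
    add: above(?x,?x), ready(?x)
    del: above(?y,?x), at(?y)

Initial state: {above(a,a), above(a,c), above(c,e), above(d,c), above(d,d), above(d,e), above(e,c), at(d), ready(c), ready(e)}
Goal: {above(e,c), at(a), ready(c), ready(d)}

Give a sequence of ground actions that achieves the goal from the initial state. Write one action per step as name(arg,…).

1. flip(d,d)  →  {above(a,a), above(a,c), above(c,e), above(d,c), above(d,e), above(e,c), at(d), ready(c), ready(d), ready(e)}
2. tag(c,a)  →  {above(a,a), above(c,e), above(d,c), above(d,e), above(e,c), at(a), at(d), ready(c), ready(d), ready(e)}

flip(d,d); tag(c,a)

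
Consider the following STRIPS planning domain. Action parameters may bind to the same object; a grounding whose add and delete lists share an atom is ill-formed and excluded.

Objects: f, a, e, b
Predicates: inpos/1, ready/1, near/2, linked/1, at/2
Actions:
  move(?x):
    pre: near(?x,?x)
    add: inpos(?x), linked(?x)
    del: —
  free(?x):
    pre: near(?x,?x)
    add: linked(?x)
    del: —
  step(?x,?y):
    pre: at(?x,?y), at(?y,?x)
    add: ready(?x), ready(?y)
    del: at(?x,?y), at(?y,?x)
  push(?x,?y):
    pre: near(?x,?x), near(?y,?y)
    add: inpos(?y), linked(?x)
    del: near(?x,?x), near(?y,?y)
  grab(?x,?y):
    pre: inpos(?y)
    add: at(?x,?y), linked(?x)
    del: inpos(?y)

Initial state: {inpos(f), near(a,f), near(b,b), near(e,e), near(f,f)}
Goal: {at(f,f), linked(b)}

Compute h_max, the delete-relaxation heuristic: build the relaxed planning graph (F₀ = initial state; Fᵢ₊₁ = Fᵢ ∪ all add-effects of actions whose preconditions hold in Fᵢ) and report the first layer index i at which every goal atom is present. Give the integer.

F0 = init (5 atoms)
F1 = F0 ∪ {at(a,f), at(b,f), at(e,f), at(f,f), inpos(b), inpos(e), linked(a), linked(b), linked(e), linked(f)}  (15 atoms)
goal ⊆ F1  ⇒  h_max = 1

1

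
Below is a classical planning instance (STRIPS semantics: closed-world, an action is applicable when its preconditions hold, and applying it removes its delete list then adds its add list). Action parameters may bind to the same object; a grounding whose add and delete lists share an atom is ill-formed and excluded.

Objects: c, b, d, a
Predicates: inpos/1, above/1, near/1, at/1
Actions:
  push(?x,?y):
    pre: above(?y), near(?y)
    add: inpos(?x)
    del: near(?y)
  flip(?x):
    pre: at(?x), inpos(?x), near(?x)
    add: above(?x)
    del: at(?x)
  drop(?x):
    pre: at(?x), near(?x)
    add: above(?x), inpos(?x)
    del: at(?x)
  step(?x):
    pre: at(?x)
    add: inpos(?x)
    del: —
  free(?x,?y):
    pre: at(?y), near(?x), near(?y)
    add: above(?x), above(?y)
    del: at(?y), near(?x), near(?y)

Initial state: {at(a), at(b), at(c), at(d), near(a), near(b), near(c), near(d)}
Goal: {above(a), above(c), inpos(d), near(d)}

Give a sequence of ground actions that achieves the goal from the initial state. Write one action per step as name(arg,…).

1. drop(d)  →  {above(d), at(a), at(b), at(c), inpos(d), near(a), near(b), near(c), near(d)}
2. free(c,a)  →  {above(a), above(c), above(d), at(b), at(c), inpos(d), near(b), near(d)}

drop(d); free(c,a)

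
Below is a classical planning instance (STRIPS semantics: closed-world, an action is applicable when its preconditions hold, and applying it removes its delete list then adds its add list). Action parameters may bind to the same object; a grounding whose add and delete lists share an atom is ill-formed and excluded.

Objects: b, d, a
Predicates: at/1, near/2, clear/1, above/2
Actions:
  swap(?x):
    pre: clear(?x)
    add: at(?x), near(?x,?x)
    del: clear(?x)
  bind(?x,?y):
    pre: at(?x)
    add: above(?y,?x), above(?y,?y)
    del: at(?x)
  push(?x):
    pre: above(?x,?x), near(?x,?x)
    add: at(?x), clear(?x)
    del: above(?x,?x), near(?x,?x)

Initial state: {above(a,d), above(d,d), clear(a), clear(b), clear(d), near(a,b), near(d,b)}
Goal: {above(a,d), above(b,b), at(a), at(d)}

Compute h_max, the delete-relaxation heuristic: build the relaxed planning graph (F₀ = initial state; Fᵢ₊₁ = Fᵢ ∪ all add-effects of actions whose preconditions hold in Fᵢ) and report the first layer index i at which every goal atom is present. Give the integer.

2

F0 = init (7 atoms)
F1 = F0 ∪ {at(a), at(b), at(d), near(a,a), near(b,b), near(d,d)}  (13 atoms)
F2 = F1 ∪ {above(a,a), above(a,b), above(b,a), above(b,b), above(b,d), above(d,a), above(d,b)}  (20 atoms)
goal ⊆ F2  ⇒  h_max = 2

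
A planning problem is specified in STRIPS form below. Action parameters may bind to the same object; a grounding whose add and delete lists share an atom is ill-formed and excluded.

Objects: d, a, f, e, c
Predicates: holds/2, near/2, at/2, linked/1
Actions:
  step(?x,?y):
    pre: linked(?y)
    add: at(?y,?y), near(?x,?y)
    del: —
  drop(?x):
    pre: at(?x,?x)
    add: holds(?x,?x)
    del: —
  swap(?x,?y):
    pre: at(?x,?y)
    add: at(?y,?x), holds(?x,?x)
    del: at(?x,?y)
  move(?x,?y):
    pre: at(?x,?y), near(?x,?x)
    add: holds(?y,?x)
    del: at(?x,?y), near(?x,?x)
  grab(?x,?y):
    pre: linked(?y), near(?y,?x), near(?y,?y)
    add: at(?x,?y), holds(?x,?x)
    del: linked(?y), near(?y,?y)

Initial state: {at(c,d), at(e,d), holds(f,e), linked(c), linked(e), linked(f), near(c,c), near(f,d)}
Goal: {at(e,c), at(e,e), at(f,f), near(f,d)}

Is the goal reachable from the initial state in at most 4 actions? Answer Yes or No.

Yes

1. step(d,f)  →  {at(c,d), at(e,d), at(f,f), holds(f,e), linked(c), linked(e), linked(f), near(c,c), near(d,f), near(f,d)}
2. step(c,e)  →  {at(c,d), at(e,d), at(e,e), at(f,f), holds(f,e), linked(c), linked(e), linked(f), near(c,c), near(c,e), near(d,f), near(f,d)}
3. grab(e,c)  →  {at(c,d), at(e,c), at(e,d), at(e,e), at(f,f), holds(e,e), holds(f,e), linked(e), linked(f), near(c,e), near(d,f), near(f,d)}
optimal plan length = 3; 3 ≤ 4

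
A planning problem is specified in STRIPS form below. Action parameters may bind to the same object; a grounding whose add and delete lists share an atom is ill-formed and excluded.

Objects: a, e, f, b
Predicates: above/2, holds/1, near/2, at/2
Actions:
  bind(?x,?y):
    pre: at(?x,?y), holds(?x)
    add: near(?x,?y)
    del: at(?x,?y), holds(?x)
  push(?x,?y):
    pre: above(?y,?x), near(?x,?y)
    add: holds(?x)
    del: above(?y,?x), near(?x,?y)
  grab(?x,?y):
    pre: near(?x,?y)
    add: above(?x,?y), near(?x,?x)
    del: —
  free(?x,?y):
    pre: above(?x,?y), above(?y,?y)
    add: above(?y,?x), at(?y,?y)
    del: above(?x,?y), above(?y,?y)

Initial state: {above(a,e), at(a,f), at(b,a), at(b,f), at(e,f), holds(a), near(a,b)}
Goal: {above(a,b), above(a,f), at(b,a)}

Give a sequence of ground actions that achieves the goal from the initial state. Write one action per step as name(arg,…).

1. bind(a,f)  →  {above(a,e), at(b,a), at(b,f), at(e,f), near(a,b), near(a,f)}
2. grab(a,f)  →  {above(a,e), above(a,f), at(b,a), at(b,f), at(e,f), near(a,a), near(a,b), near(a,f)}
3. grab(a,b)  →  {above(a,b), above(a,e), above(a,f), at(b,a), at(b,f), at(e,f), near(a,a), near(a,b), near(a,f)}

bind(a,f); grab(a,f); grab(a,b)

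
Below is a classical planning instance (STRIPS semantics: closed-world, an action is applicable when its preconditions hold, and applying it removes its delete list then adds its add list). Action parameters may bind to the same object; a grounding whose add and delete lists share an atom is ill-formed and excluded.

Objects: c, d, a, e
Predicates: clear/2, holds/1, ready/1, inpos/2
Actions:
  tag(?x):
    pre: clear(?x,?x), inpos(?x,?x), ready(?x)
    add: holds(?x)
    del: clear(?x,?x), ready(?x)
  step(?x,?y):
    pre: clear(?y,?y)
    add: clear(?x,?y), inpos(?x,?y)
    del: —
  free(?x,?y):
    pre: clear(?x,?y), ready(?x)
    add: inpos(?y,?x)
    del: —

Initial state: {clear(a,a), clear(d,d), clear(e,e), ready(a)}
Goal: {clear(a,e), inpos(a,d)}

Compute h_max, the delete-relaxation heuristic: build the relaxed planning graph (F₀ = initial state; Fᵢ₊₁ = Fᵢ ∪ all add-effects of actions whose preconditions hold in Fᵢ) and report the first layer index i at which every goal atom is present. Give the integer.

F0 = init (4 atoms)
F1 = F0 ∪ {clear(a,d), clear(a,e), clear(c,a), clear(c,d), clear(c,e), clear(d,a), clear(d,e), clear(e,a), clear(e,d), inpos(a,a), inpos(a,d), inpos(a,e), inpos(c,a), inpos(c,d), inpos(c,e), inpos(d,a), inpos(d,d), inpos(d,e), inpos(e,a), inpos(e,d), inpos(e,e)}  (25 atoms)
goal ⊆ F1  ⇒  h_max = 1

1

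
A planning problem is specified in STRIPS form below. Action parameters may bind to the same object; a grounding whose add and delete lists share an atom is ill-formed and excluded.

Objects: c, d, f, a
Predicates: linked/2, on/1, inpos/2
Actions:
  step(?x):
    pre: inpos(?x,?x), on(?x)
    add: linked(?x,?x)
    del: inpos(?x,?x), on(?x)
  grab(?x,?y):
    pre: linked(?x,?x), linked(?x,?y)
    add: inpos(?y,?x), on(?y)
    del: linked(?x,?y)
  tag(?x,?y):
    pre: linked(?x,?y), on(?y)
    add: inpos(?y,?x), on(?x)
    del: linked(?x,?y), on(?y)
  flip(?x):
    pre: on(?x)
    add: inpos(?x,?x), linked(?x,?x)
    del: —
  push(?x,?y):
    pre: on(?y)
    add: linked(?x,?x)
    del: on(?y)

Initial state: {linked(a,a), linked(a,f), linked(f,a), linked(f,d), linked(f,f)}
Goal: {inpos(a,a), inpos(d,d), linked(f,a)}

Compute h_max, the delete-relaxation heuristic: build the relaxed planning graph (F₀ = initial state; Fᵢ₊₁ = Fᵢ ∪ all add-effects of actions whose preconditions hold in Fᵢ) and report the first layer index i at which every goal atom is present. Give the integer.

2

F0 = init (5 atoms)
F1 = F0 ∪ {inpos(a,a), inpos(a,f), inpos(d,f), inpos(f,a), inpos(f,f), on(a), on(d), on(f)}  (13 atoms)
F2 = F1 ∪ {inpos(d,d), linked(c,c), linked(d,d)}  (16 atoms)
goal ⊆ F2  ⇒  h_max = 2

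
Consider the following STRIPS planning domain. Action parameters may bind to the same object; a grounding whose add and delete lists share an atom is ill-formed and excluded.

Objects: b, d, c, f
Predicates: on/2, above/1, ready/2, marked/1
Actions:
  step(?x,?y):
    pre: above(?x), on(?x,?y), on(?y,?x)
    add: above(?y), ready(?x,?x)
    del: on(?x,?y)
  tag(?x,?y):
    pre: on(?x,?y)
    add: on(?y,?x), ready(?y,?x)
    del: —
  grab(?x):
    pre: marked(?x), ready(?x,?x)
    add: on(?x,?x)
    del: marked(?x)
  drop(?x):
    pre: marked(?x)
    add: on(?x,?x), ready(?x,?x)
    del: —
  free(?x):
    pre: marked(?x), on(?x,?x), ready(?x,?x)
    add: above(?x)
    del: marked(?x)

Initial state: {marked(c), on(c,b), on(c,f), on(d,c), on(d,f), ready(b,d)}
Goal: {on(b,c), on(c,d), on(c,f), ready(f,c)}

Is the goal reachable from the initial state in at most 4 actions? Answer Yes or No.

1. tag(d,c)  →  {marked(c), on(c,b), on(c,d), on(c,f), on(d,c), on(d,f), ready(b,d), ready(c,d)}
2. tag(c,b)  →  {marked(c), on(b,c), on(c,b), on(c,d), on(c,f), on(d,c), on(d,f), ready(b,c), ready(b,d), ready(c,d)}
3. tag(c,f)  →  {marked(c), on(b,c), on(c,b), on(c,d), on(c,f), on(d,c), on(d,f), on(f,c), ready(b,c), ready(b,d), ready(c,d), ready(f,c)}
optimal plan length = 3; 3 ≤ 4

Yes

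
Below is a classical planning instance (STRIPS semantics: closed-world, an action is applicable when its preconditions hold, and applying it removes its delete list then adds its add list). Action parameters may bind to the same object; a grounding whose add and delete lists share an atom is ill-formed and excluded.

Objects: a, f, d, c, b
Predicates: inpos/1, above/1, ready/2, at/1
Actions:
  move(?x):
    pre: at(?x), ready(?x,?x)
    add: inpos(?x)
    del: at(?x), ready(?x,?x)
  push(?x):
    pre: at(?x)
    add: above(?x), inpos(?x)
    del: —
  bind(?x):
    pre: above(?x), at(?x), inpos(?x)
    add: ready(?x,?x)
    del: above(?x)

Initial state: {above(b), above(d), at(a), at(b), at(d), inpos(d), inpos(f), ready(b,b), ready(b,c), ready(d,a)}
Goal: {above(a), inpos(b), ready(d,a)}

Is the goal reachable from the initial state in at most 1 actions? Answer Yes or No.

No

1. move(b)  →  {above(b), above(d), at(a), at(d), inpos(b), inpos(d), inpos(f), ready(b,c), ready(d,a)}
2. push(a)  →  {above(a), above(b), above(d), at(a), at(d), inpos(a), inpos(b), inpos(d), inpos(f), ready(b,c), ready(d,a)}
optimal plan length = 2; 2 > 1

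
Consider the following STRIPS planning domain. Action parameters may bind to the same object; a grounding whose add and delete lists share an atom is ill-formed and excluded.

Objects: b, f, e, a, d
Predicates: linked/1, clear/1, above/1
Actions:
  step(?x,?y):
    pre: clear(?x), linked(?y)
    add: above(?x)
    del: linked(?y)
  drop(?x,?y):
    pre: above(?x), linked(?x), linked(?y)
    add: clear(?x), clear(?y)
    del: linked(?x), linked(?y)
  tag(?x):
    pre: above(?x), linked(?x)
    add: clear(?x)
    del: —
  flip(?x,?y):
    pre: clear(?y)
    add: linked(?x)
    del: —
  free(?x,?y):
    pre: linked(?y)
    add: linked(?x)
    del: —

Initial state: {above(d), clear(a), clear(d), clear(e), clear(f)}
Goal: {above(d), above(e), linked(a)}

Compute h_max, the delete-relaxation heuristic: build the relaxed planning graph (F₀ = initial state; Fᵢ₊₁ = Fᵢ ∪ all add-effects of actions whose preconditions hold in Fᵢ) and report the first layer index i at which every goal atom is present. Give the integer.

2

F0 = init (5 atoms)
F1 = F0 ∪ {linked(a), linked(b), linked(d), linked(e), linked(f)}  (10 atoms)
F2 = F1 ∪ {above(a), above(e), above(f), clear(b)}  (14 atoms)
goal ⊆ F2  ⇒  h_max = 2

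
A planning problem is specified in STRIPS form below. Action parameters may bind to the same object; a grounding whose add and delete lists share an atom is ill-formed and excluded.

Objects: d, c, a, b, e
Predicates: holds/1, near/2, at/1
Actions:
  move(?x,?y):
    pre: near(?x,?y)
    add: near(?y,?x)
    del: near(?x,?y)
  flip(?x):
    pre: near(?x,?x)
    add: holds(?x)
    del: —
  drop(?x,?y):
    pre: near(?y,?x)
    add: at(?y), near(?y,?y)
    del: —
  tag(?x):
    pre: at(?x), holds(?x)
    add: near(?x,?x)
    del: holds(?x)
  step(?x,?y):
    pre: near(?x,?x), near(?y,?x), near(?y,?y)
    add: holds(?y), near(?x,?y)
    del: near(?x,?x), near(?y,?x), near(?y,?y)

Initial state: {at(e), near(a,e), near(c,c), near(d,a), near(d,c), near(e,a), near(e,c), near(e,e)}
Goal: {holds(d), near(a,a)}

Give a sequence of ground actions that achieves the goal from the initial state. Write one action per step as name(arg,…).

drop(c,d); flip(d); drop(e,a)

1. drop(c,d)  →  {at(d), at(e), near(a,e), near(c,c), near(d,a), near(d,c), near(d,d), near(e,a), near(e,c), near(e,e)}
2. flip(d)  →  {at(d), at(e), holds(d), near(a,e), near(c,c), near(d,a), near(d,c), near(d,d), near(e,a), near(e,c), near(e,e)}
3. drop(e,a)  →  {at(a), at(d), at(e), holds(d), near(a,a), near(a,e), near(c,c), near(d,a), near(d,c), near(d,d), near(e,a), near(e,c), near(e,e)}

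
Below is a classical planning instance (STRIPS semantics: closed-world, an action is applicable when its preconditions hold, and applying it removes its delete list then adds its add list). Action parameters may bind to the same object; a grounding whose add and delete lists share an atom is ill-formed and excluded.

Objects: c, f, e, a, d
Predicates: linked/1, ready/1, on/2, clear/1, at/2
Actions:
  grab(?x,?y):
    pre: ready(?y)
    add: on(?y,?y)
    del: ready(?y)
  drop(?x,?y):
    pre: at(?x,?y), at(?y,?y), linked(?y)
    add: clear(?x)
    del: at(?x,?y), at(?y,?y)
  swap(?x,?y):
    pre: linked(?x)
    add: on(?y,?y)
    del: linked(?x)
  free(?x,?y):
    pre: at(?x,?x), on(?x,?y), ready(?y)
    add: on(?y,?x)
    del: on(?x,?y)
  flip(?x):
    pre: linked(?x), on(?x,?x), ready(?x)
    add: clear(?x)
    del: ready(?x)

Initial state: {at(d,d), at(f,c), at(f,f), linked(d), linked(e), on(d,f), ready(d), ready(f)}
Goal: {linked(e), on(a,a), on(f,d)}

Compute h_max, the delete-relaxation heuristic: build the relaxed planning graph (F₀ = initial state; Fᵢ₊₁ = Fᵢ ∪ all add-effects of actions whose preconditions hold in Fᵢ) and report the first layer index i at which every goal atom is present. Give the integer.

F0 = init (8 atoms)
F1 = F0 ∪ {clear(d), on(a,a), on(c,c), on(d,d), on(e,e), on(f,d), on(f,f)}  (15 atoms)
goal ⊆ F1  ⇒  h_max = 1

1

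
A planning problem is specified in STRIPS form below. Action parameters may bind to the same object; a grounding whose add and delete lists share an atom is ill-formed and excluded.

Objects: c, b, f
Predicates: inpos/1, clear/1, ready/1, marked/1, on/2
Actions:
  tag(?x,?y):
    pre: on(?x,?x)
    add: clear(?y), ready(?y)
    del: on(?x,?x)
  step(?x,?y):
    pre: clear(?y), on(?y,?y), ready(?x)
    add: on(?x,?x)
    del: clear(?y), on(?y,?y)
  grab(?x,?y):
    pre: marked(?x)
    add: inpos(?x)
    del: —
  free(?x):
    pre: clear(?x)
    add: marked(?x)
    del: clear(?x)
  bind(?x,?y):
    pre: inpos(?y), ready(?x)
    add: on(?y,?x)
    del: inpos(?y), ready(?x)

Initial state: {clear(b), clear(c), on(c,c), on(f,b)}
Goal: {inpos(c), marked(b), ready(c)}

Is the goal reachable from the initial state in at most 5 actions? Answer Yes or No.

Yes

1. tag(c,c)  →  {clear(b), clear(c), on(f,b), ready(c)}
2. free(c)  →  {clear(b), marked(c), on(f,b), ready(c)}
3. grab(c,c)  →  {clear(b), inpos(c), marked(c), on(f,b), ready(c)}
4. free(b)  →  {inpos(c), marked(b), marked(c), on(f,b), ready(c)}
optimal plan length = 4; 4 ≤ 5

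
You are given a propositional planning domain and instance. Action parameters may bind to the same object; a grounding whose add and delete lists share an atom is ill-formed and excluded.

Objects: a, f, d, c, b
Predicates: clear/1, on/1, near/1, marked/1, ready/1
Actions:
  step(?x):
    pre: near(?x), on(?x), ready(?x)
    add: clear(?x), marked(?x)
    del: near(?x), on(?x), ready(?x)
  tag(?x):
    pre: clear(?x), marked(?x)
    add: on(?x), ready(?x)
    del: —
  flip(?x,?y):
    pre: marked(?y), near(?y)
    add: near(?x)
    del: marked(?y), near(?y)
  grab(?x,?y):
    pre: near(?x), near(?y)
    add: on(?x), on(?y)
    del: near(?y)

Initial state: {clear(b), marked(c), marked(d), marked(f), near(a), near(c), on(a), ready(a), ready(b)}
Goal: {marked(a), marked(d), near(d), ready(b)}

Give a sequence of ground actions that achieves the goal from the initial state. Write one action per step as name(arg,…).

1. step(a)  →  {clear(a), clear(b), marked(a), marked(c), marked(d), marked(f), near(c), ready(b)}
2. flip(d,c)  →  {clear(a), clear(b), marked(a), marked(d), marked(f), near(d), ready(b)}

step(a); flip(d,c)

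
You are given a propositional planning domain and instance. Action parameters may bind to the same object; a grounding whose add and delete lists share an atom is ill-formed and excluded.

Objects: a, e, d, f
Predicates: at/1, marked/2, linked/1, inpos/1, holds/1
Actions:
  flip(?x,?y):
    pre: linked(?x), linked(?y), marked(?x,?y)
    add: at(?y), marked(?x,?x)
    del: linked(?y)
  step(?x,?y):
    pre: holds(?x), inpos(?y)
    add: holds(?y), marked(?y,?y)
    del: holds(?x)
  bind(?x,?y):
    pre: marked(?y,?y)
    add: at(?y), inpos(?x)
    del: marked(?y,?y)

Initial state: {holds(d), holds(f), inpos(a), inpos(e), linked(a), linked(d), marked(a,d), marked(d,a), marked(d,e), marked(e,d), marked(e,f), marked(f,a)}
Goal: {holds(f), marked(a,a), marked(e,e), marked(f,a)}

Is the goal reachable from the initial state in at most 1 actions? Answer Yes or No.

No

1. flip(a,d)  →  {at(d), holds(d), holds(f), inpos(a), inpos(e), linked(a), marked(a,a), marked(a,d), marked(d,a), marked(d,e), marked(e,d), marked(e,f), marked(f,a)}
2. step(d,e)  →  {at(d), holds(e), holds(f), inpos(a), inpos(e), linked(a), marked(a,a), marked(a,d), marked(d,a), marked(d,e), marked(e,d), marked(e,e), marked(e,f), marked(f,a)}
optimal plan length = 2; 2 > 1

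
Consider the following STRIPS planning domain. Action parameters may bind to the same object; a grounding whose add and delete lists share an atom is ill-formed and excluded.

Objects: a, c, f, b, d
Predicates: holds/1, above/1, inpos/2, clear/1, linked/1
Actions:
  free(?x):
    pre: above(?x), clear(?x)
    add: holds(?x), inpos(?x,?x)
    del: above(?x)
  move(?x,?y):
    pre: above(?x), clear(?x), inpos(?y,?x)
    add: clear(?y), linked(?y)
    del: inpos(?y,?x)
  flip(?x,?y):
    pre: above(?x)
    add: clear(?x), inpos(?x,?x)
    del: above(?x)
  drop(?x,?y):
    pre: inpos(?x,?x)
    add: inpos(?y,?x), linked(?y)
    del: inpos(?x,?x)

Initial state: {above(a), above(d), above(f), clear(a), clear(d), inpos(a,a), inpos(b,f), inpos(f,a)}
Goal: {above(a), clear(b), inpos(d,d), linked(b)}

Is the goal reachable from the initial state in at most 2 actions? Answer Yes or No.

No

1. free(d)  →  {above(a), above(f), clear(a), clear(d), holds(d), inpos(a,a), inpos(b,f), inpos(d,d), inpos(f,a)}
2. move(a,f)  →  {above(a), above(f), clear(a), clear(d), clear(f), holds(d), inpos(a,a), inpos(b,f), inpos(d,d), linked(f)}
3. move(f,b)  →  {above(a), above(f), clear(a), clear(b), clear(d), clear(f), holds(d), inpos(a,a), inpos(d,d), linked(b), linked(f)}
optimal plan length = 3; 3 > 2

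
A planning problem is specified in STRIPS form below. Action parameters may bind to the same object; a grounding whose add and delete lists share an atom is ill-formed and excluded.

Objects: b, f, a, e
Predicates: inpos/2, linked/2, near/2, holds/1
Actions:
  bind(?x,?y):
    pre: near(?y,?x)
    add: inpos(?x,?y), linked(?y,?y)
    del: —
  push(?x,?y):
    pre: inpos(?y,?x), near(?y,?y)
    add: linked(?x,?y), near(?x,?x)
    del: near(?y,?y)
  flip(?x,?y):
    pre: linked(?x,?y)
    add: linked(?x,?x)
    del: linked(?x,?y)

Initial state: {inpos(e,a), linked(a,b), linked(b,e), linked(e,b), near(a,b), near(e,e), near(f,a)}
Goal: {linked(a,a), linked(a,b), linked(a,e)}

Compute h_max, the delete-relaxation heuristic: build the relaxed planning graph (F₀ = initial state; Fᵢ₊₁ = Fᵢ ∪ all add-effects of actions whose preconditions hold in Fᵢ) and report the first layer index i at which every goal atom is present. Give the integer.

F0 = init (7 atoms)
F1 = F0 ∪ {inpos(a,f), inpos(b,a), inpos(e,e), linked(a,a), linked(a,e), linked(b,b), linked(e,e), linked(f,f), near(a,a)}  (16 atoms)
goal ⊆ F1  ⇒  h_max = 1

1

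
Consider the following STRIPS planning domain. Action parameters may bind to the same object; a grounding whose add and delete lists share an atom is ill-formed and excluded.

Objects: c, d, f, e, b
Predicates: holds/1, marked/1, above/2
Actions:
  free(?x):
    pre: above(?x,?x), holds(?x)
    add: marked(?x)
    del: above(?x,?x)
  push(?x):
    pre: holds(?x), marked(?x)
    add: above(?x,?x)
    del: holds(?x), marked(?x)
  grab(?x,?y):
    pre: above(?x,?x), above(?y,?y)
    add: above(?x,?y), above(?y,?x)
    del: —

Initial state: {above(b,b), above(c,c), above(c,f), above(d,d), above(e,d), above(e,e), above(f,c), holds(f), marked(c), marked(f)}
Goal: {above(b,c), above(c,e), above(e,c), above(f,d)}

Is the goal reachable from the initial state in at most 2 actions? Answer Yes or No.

1. push(f)  →  {above(b,b), above(c,c), above(c,f), above(d,d), above(e,d), above(e,e), above(f,c), above(f,f), marked(c)}
2. grab(c,e)  →  {above(b,b), above(c,c), above(c,e), above(c,f), above(d,d), above(e,c), above(e,d), above(e,e), above(f,c), above(f,f), marked(c)}
3. grab(c,b)  →  {above(b,b), above(b,c), above(c,b), above(c,c), above(c,e), above(c,f), above(d,d), above(e,c), above(e,d), above(e,e), above(f,c), above(f,f), marked(c)}
4. grab(d,f)  →  {above(b,b), above(b,c), above(c,b), above(c,c), above(c,e), above(c,f), above(d,d), above(d,f), above(e,c), above(e,d), above(e,e), above(f,c), above(f,d), above(f,f), marked(c)}
optimal plan length = 4; 4 > 2

No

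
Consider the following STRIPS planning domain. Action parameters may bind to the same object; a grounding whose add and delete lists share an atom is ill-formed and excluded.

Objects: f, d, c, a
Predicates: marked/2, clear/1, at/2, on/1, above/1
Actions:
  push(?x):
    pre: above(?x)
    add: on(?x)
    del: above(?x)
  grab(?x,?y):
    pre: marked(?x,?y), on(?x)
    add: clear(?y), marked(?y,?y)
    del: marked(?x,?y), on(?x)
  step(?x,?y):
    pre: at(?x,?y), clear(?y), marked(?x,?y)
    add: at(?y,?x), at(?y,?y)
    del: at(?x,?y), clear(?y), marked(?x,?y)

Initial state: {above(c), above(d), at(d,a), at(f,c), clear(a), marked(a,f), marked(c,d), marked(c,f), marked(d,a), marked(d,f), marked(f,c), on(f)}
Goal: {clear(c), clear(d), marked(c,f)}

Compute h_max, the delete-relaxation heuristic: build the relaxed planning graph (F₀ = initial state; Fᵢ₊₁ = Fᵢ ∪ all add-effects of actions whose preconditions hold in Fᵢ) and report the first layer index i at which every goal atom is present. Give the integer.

F0 = init (12 atoms)
F1 = F0 ∪ {at(a,a), at(a,d), clear(c), marked(c,c), on(c), on(d)}  (18 atoms)
F2 = F1 ∪ {at(c,c), at(c,f), clear(d), clear(f), marked(a,a), marked(d,d), marked(f,f)}  (25 atoms)
goal ⊆ F2  ⇒  h_max = 2

2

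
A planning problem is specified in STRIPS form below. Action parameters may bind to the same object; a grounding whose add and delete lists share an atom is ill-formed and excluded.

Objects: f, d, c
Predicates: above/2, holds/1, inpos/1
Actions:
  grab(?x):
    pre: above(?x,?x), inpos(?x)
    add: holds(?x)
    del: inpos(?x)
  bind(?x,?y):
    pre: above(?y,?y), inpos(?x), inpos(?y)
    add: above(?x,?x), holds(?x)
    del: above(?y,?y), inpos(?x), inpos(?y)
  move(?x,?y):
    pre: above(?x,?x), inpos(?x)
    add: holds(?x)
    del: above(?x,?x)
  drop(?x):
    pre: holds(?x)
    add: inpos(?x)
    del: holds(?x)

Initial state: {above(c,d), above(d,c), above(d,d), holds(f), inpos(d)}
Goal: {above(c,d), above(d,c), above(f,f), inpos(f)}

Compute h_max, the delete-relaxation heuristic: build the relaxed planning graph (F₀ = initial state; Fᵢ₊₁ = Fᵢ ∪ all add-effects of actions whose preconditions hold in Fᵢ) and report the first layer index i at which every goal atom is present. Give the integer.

2

F0 = init (5 atoms)
F1 = F0 ∪ {holds(d), inpos(f)}  (7 atoms)
F2 = F1 ∪ {above(f,f)}  (8 atoms)
goal ⊆ F2  ⇒  h_max = 2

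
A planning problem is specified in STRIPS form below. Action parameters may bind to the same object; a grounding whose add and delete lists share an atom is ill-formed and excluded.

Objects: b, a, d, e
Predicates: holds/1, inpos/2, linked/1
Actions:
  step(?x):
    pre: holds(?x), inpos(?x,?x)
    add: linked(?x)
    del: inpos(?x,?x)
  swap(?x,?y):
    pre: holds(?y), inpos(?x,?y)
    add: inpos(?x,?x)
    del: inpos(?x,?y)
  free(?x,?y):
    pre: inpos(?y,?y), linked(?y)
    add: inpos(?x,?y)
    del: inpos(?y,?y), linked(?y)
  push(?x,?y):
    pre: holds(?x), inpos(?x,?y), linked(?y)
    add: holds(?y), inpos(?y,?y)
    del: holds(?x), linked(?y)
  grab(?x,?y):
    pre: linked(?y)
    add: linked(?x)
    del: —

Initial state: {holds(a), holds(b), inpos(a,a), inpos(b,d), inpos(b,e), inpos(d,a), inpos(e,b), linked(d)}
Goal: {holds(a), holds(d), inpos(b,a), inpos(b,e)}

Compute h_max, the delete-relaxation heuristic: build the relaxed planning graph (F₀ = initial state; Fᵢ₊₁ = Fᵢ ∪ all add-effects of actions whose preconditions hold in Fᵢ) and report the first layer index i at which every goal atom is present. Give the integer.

2

F0 = init (8 atoms)
F1 = F0 ∪ {holds(d), inpos(d,d), inpos(e,e), linked(a), linked(b), linked(e)}  (14 atoms)
F2 = F1 ∪ {holds(e), inpos(a,d), inpos(a,e), inpos(b,a), inpos(b,b), inpos(d,e), inpos(e,a), inpos(e,d)}  (22 atoms)
goal ⊆ F2  ⇒  h_max = 2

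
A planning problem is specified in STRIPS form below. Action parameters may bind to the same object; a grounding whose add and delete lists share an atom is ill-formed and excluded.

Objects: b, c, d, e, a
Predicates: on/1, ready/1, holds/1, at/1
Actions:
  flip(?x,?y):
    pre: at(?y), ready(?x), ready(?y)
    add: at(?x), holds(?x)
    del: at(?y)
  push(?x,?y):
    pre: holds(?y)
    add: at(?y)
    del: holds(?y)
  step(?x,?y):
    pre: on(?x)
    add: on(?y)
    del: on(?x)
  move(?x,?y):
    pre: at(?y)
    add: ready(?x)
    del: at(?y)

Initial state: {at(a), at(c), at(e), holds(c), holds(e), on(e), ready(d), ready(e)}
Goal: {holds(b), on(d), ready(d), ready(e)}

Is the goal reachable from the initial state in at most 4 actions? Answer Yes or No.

1. step(e,d)  →  {at(a), at(c), at(e), holds(c), holds(e), on(d), ready(d), ready(e)}
2. move(b,c)  →  {at(a), at(e), holds(c), holds(e), on(d), ready(b), ready(d), ready(e)}
3. flip(b,e)  →  {at(a), at(b), holds(b), holds(c), holds(e), on(d), ready(b), ready(d), ready(e)}
optimal plan length = 3; 3 ≤ 4

Yes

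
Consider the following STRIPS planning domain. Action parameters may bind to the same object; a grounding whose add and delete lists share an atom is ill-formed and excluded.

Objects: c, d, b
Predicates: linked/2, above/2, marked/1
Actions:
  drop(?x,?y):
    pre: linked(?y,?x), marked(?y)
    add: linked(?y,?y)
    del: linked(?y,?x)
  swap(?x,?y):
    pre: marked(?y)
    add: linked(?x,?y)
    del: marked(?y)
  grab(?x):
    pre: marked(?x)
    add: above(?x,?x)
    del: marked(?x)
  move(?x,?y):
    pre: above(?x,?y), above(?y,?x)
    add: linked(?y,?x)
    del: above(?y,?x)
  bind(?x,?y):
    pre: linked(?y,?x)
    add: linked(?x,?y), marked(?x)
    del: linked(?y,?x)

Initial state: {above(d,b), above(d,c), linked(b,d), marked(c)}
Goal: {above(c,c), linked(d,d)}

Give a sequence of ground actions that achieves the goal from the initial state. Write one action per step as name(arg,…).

1. grab(c)  →  {above(c,c), above(d,b), above(d,c), linked(b,d)}
2. bind(d,b)  →  {above(c,c), above(d,b), above(d,c), linked(d,b), marked(d)}
3. drop(b,d)  →  {above(c,c), above(d,b), above(d,c), linked(d,d), marked(d)}

grab(c); bind(d,b); drop(b,d)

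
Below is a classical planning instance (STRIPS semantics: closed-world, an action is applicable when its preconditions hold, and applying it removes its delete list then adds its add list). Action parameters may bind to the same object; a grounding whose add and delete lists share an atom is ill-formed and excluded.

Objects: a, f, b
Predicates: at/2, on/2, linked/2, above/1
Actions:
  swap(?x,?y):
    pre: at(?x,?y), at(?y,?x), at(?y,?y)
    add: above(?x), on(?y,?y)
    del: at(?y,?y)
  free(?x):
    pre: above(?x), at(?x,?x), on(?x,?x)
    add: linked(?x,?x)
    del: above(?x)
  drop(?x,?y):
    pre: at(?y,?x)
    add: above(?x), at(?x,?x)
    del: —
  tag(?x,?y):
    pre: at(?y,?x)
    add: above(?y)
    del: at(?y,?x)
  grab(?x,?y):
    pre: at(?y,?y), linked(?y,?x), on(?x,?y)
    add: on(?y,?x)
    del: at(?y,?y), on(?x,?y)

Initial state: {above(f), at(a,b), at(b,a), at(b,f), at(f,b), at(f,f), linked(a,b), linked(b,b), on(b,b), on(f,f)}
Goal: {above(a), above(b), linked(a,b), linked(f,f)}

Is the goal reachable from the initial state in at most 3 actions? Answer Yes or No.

1. free(f)  →  {at(a,b), at(b,a), at(b,f), at(f,b), at(f,f), linked(a,b), linked(b,b), linked(f,f), on(b,b), on(f,f)}
2. swap(b,f)  →  {above(b), at(a,b), at(b,a), at(b,f), at(f,b), linked(a,b), linked(b,b), linked(f,f), on(b,b), on(f,f)}
3. drop(a,b)  →  {above(a), above(b), at(a,a), at(a,b), at(b,a), at(b,f), at(f,b), linked(a,b), linked(b,b), linked(f,f), on(b,b), on(f,f)}
optimal plan length = 3; 3 ≤ 3

Yes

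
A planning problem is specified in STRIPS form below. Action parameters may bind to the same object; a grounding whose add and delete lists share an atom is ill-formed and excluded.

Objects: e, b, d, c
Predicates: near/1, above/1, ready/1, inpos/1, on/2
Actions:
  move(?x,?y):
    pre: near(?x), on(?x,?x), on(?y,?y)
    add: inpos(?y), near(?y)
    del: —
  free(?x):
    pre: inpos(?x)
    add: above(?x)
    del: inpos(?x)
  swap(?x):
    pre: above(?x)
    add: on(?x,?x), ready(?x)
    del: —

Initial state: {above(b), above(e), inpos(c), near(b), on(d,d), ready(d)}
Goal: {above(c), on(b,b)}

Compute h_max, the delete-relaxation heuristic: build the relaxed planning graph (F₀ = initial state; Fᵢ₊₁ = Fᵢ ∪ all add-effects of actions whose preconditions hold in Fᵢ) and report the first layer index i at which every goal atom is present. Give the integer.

F0 = init (6 atoms)
F1 = F0 ∪ {above(c), on(b,b), on(e,e), ready(b), ready(e)}  (11 atoms)
goal ⊆ F1  ⇒  h_max = 1

1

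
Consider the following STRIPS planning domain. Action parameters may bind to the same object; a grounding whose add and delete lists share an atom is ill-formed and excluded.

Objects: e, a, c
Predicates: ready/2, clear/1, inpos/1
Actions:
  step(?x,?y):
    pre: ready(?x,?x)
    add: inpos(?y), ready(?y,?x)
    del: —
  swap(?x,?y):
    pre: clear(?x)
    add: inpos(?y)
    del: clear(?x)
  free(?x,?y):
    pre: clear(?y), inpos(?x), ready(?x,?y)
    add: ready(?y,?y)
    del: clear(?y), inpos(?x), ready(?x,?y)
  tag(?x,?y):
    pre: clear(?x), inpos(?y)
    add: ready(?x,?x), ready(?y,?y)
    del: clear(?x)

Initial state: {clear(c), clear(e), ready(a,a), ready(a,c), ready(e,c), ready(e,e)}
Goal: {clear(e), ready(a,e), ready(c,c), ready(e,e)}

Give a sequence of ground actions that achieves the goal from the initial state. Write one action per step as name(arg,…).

1. step(e,a)  →  {clear(c), clear(e), inpos(a), ready(a,a), ready(a,c), ready(a,e), ready(e,c), ready(e,e)}
2. free(a,c)  →  {clear(e), ready(a,a), ready(a,e), ready(c,c), ready(e,c), ready(e,e)}

step(e,a); free(a,c)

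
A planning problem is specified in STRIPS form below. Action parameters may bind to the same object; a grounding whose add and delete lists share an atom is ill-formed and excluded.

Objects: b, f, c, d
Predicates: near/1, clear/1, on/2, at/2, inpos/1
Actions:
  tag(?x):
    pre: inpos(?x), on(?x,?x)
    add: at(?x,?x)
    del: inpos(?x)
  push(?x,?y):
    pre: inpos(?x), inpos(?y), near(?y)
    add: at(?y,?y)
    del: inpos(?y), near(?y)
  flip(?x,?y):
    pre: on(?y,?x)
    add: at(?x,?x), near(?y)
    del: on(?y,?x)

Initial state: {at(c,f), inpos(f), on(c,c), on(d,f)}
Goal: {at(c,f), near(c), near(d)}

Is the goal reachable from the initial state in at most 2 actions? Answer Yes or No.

Yes

1. flip(f,d)  →  {at(c,f), at(f,f), inpos(f), near(d), on(c,c)}
2. flip(c,c)  →  {at(c,c), at(c,f), at(f,f), inpos(f), near(c), near(d)}
optimal plan length = 2; 2 ≤ 2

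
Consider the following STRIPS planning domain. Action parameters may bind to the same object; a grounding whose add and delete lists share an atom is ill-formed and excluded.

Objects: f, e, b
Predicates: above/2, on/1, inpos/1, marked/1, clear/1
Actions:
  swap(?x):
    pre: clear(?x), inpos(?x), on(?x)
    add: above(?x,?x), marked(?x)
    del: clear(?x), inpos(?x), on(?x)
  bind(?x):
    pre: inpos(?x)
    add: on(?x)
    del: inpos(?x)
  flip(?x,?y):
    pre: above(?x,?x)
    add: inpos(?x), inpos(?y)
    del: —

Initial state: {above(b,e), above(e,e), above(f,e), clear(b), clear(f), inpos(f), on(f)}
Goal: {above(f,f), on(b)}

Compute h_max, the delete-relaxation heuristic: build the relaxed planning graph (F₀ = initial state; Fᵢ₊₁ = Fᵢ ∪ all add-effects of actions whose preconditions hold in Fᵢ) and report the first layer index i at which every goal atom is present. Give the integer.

F0 = init (7 atoms)
F1 = F0 ∪ {above(f,f), inpos(b), inpos(e), marked(f)}  (11 atoms)
F2 = F1 ∪ {on(b), on(e)}  (13 atoms)
goal ⊆ F2  ⇒  h_max = 2

2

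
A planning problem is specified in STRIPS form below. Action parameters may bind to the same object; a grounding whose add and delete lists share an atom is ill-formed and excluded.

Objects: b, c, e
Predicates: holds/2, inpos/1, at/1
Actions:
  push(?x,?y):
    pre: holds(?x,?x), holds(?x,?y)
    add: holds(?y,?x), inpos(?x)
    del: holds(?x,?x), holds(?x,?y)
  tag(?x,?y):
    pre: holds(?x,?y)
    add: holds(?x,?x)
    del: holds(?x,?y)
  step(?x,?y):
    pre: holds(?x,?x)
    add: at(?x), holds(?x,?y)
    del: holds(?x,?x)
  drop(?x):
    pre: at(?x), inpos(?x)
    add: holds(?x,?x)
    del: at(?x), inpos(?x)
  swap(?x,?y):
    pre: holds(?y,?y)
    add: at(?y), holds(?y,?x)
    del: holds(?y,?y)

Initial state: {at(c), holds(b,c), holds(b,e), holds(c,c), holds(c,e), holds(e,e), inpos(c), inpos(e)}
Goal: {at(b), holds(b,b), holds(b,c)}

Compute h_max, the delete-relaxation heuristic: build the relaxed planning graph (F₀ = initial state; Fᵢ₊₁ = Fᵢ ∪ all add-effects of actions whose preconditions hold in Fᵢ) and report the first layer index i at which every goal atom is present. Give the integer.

F0 = init (8 atoms)
F1 = F0 ∪ {at(e), holds(b,b), holds(c,b), holds(e,b), holds(e,c)}  (13 atoms)
F2 = F1 ∪ {at(b), inpos(b)}  (15 atoms)
goal ⊆ F2  ⇒  h_max = 2

2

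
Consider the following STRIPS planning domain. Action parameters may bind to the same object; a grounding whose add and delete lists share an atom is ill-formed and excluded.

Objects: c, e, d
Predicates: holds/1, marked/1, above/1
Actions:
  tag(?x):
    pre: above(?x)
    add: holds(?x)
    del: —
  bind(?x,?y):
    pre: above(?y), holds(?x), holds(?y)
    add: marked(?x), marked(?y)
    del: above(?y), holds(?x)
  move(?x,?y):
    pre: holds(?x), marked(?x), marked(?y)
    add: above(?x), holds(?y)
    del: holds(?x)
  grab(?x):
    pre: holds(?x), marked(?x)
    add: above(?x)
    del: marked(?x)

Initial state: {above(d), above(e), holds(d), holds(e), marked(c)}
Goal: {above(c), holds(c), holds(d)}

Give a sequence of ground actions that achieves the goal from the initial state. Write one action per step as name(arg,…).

bind(e,d); tag(e); move(e,c); grab(c)

1. bind(e,d)  →  {above(e), holds(d), marked(c), marked(d), marked(e)}
2. tag(e)  →  {above(e), holds(d), holds(e), marked(c), marked(d), marked(e)}
3. move(e,c)  →  {above(e), holds(c), holds(d), marked(c), marked(d), marked(e)}
4. grab(c)  →  {above(c), above(e), holds(c), holds(d), marked(d), marked(e)}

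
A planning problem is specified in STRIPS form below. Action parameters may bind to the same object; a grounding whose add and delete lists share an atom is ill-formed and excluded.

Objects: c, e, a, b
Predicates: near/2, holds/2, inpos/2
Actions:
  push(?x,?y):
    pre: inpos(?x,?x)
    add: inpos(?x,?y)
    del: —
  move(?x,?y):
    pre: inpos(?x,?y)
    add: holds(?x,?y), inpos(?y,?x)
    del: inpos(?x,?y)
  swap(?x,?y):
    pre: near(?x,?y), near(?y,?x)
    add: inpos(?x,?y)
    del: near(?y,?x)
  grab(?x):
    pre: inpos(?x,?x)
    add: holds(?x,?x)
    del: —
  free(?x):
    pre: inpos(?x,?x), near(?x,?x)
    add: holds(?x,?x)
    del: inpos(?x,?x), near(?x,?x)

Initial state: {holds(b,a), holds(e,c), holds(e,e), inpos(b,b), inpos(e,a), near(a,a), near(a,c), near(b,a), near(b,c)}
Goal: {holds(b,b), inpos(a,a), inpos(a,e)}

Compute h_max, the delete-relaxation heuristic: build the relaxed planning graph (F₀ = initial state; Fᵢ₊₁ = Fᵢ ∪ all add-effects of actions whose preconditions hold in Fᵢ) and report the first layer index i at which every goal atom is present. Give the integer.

F0 = init (9 atoms)
F1 = F0 ∪ {holds(b,b), holds(e,a), inpos(a,a), inpos(a,e), inpos(b,a), inpos(b,c), inpos(b,e)}  (16 atoms)
goal ⊆ F1  ⇒  h_max = 1

1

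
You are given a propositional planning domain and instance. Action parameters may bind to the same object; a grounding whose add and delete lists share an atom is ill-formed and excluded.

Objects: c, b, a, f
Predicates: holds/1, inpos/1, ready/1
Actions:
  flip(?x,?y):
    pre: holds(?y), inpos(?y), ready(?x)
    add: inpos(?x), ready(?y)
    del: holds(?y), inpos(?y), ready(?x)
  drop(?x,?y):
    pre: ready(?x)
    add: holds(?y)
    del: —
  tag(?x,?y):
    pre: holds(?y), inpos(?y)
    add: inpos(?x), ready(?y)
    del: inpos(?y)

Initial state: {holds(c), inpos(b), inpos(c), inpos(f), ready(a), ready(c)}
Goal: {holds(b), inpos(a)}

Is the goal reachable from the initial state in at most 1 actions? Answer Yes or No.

No

1. flip(a,c)  →  {inpos(a), inpos(b), inpos(f), ready(c)}
2. drop(c,b)  →  {holds(b), inpos(a), inpos(b), inpos(f), ready(c)}
optimal plan length = 2; 2 > 1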